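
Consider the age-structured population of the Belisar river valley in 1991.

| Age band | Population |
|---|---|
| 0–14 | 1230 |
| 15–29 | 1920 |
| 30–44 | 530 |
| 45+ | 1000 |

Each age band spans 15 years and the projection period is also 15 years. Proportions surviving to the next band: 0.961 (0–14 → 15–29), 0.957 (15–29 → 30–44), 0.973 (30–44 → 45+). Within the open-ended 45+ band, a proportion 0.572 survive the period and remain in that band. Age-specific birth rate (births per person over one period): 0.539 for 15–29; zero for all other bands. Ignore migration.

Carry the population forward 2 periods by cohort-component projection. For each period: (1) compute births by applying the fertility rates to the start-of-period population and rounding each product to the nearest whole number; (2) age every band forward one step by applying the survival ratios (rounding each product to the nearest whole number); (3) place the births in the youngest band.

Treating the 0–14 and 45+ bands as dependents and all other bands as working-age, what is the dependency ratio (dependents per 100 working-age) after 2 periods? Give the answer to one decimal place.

Period 1.
Births: 1920 × 0.539 = 1035
15–29: 1230 × 0.961 = 1182
30–44: 1920 × 0.957 = 1837
45+: 530 × 0.973 + 1000 × 0.572 = 516 + 572 = 1088
→ [1035, 1182, 1837, 1088]
Period 2.
Births: 1182 × 0.539 = 637
15–29: 1035 × 0.961 = 995
30–44: 1182 × 0.957 = 1131
45+: 1837 × 0.973 + 1088 × 0.572 = 1787 + 622 = 2409
→ [637, 995, 1131, 2409]
Dependents (band 0–14 + band 45+) = 637 + 2409 = 3046; working-age = 2126; ratio = 3046/2126 × 100 = 143.3

143.3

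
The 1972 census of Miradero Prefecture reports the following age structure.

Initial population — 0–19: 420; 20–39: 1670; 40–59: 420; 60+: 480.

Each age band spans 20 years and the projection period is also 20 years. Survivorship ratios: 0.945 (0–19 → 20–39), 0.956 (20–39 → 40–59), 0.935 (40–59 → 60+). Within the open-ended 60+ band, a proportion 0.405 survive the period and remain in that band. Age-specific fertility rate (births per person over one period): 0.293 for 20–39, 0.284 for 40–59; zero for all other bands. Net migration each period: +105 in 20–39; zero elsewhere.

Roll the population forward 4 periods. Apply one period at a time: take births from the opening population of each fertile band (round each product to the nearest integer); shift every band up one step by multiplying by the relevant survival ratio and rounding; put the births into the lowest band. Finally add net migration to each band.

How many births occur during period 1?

Let band 1 be 0–19 through band 4 = 60+.
[period 1]
Births: 1670 × 0.293 = 489  |  420 × 0.284 = 119 — total 608
Band 2: 420 × 0.945 = 397
Band 3: 1670 × 0.956 = 1597
Band 4: 420 × 0.935 + 480 × 0.405 = 393 + 194 = 587
Net migration: Band 2 + 105 → 502
Giving 608 / 502 / 1597 / 587.

608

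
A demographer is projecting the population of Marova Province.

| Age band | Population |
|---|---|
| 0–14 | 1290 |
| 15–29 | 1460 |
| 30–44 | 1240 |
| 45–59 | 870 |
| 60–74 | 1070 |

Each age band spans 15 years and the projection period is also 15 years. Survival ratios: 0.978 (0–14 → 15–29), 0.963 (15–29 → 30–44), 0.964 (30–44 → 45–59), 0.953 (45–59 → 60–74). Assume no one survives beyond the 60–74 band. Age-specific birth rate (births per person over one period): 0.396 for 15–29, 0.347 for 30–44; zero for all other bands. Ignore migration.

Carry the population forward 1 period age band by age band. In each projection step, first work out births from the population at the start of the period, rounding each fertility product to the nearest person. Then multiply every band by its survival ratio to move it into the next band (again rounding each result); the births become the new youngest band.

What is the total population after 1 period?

After projecting period 1:
Births: 1460 × 0.396 = 578  |  1240 × 0.347 = 430 ⇒ total 1008
15–29: 1290 × 0.978 = 1262
30–44: 1460 × 0.963 = 1406
45–59: 1240 × 0.964 = 1195
60–74: 870 × 0.953 = 829
Giving 1008 / 1262 / 1406 / 1195 / 829.
Total after period 1: 1008 + 1262 + 1406 + 1195 + 829 = 5700

5700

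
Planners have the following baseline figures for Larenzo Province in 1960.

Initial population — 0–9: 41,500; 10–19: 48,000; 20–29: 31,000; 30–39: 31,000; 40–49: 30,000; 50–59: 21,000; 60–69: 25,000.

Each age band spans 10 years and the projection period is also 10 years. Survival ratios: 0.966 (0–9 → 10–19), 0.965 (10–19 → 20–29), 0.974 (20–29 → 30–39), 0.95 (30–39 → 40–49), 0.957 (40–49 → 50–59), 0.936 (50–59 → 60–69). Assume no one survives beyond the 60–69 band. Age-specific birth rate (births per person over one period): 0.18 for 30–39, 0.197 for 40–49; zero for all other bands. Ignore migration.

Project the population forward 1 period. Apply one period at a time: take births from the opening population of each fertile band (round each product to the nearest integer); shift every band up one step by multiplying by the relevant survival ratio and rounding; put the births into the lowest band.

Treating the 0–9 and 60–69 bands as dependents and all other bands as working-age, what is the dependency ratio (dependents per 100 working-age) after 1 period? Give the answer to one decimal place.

17.8

Let group 1 be 0–9 through group 7 = 60–69.
[period 1]
Births: 31000 × 0.18 = 5580 ; 30000 × 0.197 = 5910 → total 11490
Group 2: 41500 × 0.966 = 40089
Group 3: 48000 × 0.965 = 46320
Group 4: 31000 × 0.974 = 30194
Group 5: 31000 × 0.95 = 29450
Group 6: 30000 × 0.957 = 28710
Group 7: 21000 × 0.936 = 19656
End of period: [11490, 40089, 46320, 30194, 29450, 28710, 19656]
Dependents (band 0–9 + band 60–69) = 11490 + 19656 = 31146; working-age = 174763; ratio = 31146/174763 × 100 = 17.8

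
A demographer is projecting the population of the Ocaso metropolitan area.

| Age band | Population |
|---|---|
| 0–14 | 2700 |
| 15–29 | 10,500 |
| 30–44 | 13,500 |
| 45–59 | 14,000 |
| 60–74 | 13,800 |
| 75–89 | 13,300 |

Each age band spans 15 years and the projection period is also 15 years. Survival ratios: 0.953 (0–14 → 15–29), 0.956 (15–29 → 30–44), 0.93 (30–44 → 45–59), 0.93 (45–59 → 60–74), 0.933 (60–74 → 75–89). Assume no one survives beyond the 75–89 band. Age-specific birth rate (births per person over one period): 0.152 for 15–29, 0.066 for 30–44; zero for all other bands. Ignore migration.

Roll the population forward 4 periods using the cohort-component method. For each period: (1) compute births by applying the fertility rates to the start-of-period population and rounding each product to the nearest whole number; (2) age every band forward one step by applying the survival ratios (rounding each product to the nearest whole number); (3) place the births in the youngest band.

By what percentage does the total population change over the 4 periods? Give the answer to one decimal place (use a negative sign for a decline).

-79.2

Call the bands 1 to 6, youngest first.
[period 1]
Births: 10500 * 0.152 = 1596  |  13500 * 0.066 = 891 ⇒ total 2487
Band 2: 2700 * 0.953 = 2573
Band 3: 10500 * 0.956 = 10038
Band 4: 13500 * 0.93 = 12555
Band 5: 14000 * 0.93 = 13020
Band 6: 13800 * 0.933 = 12875
Giving 2487 / 2573 / 10038 / 12555 / 13020 / 12875.
[period 2]
Births: 2573 * 0.152 = 391  |  10038 * 0.066 = 663 ⇒ total 1054
Band 2: 2487 * 0.953 = 2370
Band 3: 2573 * 0.956 = 2460
Band 4: 10038 * 0.93 = 9335
Band 5: 12555 * 0.93 = 11676
Band 6: 13020 * 0.933 = 12148
Giving 1054 / 2370 / 2460 / 9335 / 11676 / 12148.
[period 3]
Births: 2370 * 0.152 = 360  |  2460 * 0.066 = 162 ⇒ total 522
Band 2: 1054 * 0.953 = 1004
Band 3: 2370 * 0.956 = 2266
Band 4: 2460 * 0.93 = 2288
Band 5: 9335 * 0.93 = 8682
Band 6: 11676 * 0.933 = 10894
Giving 522 / 1004 / 2266 / 2288 / 8682 / 10894.
[period 4]
Births: 1004 * 0.152 = 153  |  2266 * 0.066 = 150 ⇒ total 303
Band 2: 522 * 0.953 = 497
Band 3: 1004 * 0.956 = 960
Band 4: 2266 * 0.93 = 2107
Band 5: 2288 * 0.93 = 2128
Band 6: 8682 * 0.933 = 8100
Giving 303 / 497 / 960 / 2107 / 2128 / 8100.
Total: 67800 → 14095; change = -53705; percentage change = -79.2%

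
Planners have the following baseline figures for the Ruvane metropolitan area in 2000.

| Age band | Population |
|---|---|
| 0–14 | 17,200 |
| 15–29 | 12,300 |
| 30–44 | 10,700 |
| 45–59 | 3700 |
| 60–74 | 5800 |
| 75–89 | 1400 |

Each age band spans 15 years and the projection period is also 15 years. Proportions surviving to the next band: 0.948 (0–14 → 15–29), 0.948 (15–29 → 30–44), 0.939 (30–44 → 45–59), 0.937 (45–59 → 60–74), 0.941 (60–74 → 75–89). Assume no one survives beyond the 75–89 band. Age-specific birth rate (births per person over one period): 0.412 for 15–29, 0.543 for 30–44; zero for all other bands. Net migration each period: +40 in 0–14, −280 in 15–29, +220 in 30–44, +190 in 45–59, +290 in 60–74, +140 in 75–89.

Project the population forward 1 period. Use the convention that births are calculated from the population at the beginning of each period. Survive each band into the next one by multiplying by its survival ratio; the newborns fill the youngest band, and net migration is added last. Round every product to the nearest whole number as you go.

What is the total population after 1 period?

58416

Let group 1 be 0–14 through group 6 = 75–89.
Period 1:
Births: 12300 × 0.412 = 5068  |  10700 × 0.543 = 5810 → total 10878
Group 2: 17200 × 0.948 = 16306
Group 3: 12300 × 0.948 = 11660
Group 4: 10700 × 0.939 = 10047
Group 5: 3700 × 0.937 = 3467
Group 6: 5800 × 0.941 = 5458
Net migration: Group 1 + 40 → 10918; Group 2 − 280 → 16026; Group 3 + 220 → 11880; Group 4 + 190 → 10237; Group 5 + 290 → 3757; Group 6 + 140 → 5598
Giving 10918 / 16026 / 11880 / 10237 / 3757 / 5598.
Total after period 1: 10918 + 16026 + 11880 + 10237 + 3757 + 5598 = 58416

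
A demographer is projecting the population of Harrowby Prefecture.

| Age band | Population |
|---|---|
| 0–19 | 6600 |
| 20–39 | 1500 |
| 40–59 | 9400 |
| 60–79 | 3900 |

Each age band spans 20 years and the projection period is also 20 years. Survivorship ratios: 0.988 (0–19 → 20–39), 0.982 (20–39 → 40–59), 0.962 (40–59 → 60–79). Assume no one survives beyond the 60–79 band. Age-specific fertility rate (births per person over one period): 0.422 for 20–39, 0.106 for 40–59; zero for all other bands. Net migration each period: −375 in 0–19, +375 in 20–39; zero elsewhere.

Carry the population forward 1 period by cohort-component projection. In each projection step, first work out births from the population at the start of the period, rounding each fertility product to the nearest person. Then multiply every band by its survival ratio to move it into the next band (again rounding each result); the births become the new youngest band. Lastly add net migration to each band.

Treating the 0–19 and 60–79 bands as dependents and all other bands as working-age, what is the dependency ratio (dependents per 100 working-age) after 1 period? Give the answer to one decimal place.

123.0

Period 1:
Births: 1500 × 0.422 = 633  |  9400 × 0.106 = 996 → 1629
20–39: 6600 × 0.988 = 6521
40–59: 1500 × 0.982 = 1473
60–79: 9400 × 0.962 = 9043
Net migration: 0–19 − 375 → 1254; 20–39 + 375 → 6896
Population now: 0–19=1254, 20–39=6896, 40–59=1473, 60–79=9043
Dependents (band 0–19 + band 60–79) = 1254 + 9043 = 10297; working-age = 8369; ratio = 10297/8369 × 100 = 123.0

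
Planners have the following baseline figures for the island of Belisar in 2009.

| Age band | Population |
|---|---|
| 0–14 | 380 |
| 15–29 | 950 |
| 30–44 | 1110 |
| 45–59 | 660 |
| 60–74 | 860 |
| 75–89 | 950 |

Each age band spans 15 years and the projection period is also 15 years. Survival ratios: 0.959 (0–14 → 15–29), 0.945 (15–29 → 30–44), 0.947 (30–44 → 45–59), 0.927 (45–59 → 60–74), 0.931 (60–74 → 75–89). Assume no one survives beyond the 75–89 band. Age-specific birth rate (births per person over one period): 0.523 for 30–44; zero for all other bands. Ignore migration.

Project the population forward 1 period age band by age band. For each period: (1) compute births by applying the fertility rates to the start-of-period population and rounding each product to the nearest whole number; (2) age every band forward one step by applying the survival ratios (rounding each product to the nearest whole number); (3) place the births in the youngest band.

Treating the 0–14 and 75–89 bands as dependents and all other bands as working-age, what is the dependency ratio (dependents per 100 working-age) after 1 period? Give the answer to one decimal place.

Let group 1 be 0–14 through group 6 = 75–89.
Period 1:
Births: 1110 * 0.523 = 581
Group 2: 380 * 0.959 = 364
Group 3: 950 * 0.945 = 898
Group 4: 1110 * 0.947 = 1051
Group 5: 660 * 0.927 = 612
Group 6: 860 * 0.931 = 801
Giving 581 / 364 / 898 / 1051 / 612 / 801.
Dependents (band 0–14 + band 75–89) = 581 + 801 = 1382; working-age = 2925; ratio = 1382/2925 × 100 = 47.2

47.2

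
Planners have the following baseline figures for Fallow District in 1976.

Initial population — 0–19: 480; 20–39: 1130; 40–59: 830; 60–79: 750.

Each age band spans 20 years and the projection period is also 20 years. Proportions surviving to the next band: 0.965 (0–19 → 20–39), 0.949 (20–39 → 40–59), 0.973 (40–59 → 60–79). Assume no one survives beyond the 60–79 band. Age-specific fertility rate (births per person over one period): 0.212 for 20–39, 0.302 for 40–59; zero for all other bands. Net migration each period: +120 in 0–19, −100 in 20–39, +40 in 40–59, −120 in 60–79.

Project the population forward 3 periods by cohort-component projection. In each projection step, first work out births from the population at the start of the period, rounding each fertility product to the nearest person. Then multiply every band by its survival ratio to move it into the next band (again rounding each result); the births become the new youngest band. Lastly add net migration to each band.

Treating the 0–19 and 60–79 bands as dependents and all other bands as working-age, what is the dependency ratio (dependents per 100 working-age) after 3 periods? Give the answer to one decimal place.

Call the bands 1 to 4, youngest first.
Period 1.
Births: 1130 × 0.212 = 240  |  830 × 0.302 = 251 — total 491
Band 2: 480 × 0.965 = 463
Band 3: 1130 × 0.949 = 1072
Band 4: 830 × 0.973 = 808
Net migration: Band 1 + 120 → 611; Band 2 − 100 → 363; Band 3 + 40 → 1112; Band 4 − 120 → 688
→ [611, 363, 1112, 688]
Period 2.
Births: 363 × 0.212 = 77  |  1112 × 0.302 = 336 — total 413
Band 2: 611 × 0.965 = 590
Band 3: 363 × 0.949 = 344
Band 4: 1112 × 0.973 = 1082
Net migration: Band 1 + 120 → 533; Band 2 − 100 → 490; Band 3 + 40 → 384; Band 4 − 120 → 962
→ [533, 490, 384, 962]
Period 3.
Births: 490 × 0.212 = 104  |  384 × 0.302 = 116 — total 220
Band 2: 533 × 0.965 = 514
Band 3: 490 × 0.949 = 465
Band 4: 384 × 0.973 = 374
Net migration: Band 1 + 120 → 340; Band 2 − 100 → 414; Band 3 + 40 → 505; Band 4 − 120 → 254
→ [340, 414, 505, 254]
Dependents (band 0–19 + band 60–79) = 340 + 254 = 594; working-age = 919; ratio = 594/919 × 100 = 64.6

64.6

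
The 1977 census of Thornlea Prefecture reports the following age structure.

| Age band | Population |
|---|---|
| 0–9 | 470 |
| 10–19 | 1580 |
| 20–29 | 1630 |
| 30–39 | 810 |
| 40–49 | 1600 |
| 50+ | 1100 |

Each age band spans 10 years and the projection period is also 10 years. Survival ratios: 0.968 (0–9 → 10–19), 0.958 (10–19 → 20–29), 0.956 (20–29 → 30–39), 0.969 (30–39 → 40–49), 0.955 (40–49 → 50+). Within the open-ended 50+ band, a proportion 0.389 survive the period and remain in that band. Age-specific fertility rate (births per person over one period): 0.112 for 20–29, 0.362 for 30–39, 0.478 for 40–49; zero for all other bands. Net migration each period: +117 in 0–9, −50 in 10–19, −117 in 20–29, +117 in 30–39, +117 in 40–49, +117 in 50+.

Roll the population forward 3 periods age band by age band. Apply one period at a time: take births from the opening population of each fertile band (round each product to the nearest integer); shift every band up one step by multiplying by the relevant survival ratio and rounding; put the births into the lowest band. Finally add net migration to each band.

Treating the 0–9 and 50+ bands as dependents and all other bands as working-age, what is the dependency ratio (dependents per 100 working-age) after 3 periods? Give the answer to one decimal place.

94.4

— Period 1 —
Births: 1630 × 0.112 = 183, 810 × 0.362 = 293, 1600 × 0.478 = 765 → 1241
10–19: 470 × 0.968 = 455
20–29: 1580 × 0.958 = 1514
30–39: 1630 × 0.956 = 1558
40–49: 810 × 0.969 = 785
50+: 1600 × 0.955 + 1100 × 0.389 = 1528 + 428 = 1956
Net migration: 0–9 + 117 → 1358; 10–19 − 50 → 405; 20–29 − 117 → 1397; 30–39 + 117 → 1675; 40–49 + 117 → 902; 50+ + 117 → 2073
End of period: [1358, 405, 1397, 1675, 902, 2073]
— Period 2 —
Births: 1397 × 0.112 = 156, 1675 × 0.362 = 606, 902 × 0.478 = 431 → 1193
10–19: 1358 × 0.968 = 1315
20–29: 405 × 0.958 = 388
30–39: 1397 × 0.956 = 1336
40–49: 1675 × 0.969 = 1623
50+: 902 × 0.955 + 2073 × 0.389 = 861 + 806 = 1667
Net migration: 0–9 + 117 → 1310; 10–19 − 50 → 1265; 20–29 − 117 → 271; 30–39 + 117 → 1453; 40–49 + 117 → 1740; 50+ + 117 → 1784
End of period: [1310, 1265, 271, 1453, 1740, 1784]
— Period 3 —
Births: 271 × 0.112 = 30, 1453 × 0.362 = 526, 1740 × 0.478 = 832 → 1388
10–19: 1310 × 0.968 = 1268
20–29: 1265 × 0.958 = 1212
30–39: 271 × 0.956 = 259
40–49: 1453 × 0.969 = 1408
50+: 1740 × 0.955 + 1784 × 0.389 = 1662 + 694 = 2356
Net migration: 0–9 + 117 → 1505; 10–19 − 50 → 1218; 20–29 − 117 → 1095; 30–39 + 117 → 376; 40–49 + 117 → 1525; 50+ + 117 → 2473
End of period: [1505, 1218, 1095, 376, 1525, 2473]
Dependents (band 0–9 + band 50+) = 1505 + 2473 = 3978; working-age = 4214; ratio = 3978/4214 × 100 = 94.4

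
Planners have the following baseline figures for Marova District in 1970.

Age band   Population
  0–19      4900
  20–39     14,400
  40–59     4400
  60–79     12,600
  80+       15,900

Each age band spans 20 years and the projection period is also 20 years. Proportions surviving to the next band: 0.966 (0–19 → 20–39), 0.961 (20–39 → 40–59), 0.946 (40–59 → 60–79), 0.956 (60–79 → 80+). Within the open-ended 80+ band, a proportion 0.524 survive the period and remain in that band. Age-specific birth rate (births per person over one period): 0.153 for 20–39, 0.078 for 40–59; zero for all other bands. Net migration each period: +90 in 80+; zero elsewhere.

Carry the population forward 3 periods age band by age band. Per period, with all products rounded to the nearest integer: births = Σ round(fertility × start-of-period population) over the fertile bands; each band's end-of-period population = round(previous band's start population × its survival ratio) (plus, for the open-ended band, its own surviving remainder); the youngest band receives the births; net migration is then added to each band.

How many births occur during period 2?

1803

— Period 1 —
Births: 14400 × 0.153 = 2203, 4400 × 0.078 = 343 → total 2546
20–39: 4900 × 0.966 = 4733
40–59: 14400 × 0.961 = 13838
60–79: 4400 × 0.946 = 4162
80+: 12600 × 0.956 + 15900 × 0.524 = 12046 + 8332 = 20378
Net migration: 80+ + 90 → 20468
→ [2546, 4733, 13838, 4162, 20468]
— Period 2 —
Births: 4733 × 0.153 = 724, 13838 × 0.078 = 1079 → total 1803
20–39: 2546 × 0.966 = 2459
40–59: 4733 × 0.961 = 4548
60–79: 13838 × 0.946 = 13091
80+: 4162 × 0.956 + 20468 × 0.524 = 3979 + 10725 = 14704
Net migration: 80+ + 90 → 14794
→ [1803, 2459, 4548, 13091, 14794]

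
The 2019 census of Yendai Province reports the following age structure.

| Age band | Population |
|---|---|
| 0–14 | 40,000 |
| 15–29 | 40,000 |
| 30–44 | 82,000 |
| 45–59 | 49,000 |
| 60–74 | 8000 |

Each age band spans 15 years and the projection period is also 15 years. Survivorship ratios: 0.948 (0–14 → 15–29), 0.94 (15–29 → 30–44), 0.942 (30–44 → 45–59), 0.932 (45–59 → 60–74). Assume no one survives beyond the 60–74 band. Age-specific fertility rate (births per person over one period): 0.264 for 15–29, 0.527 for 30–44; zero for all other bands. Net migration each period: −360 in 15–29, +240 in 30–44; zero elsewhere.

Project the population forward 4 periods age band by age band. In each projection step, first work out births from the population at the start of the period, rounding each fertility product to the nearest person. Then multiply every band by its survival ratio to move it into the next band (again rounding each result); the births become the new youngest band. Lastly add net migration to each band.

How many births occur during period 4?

Let band 1 be 0–14 through band 5 = 60–74.
[period 1]
Births: 40000 × 0.264 = 10560  |  82000 × 0.527 = 43214 ⇒ total 53774
Band 2: 40000 × 0.948 = 37920
Band 3: 40000 × 0.94 = 37600
Band 4: 82000 × 0.942 = 77244
Band 5: 49000 × 0.932 = 45668
Net migration: Band 2 − 360 → 37560; Band 3 + 240 → 37840
Giving 53774 / 37560 / 37840 / 77244 / 45668.
[period 2]
Births: 37560 × 0.264 = 9916  |  37840 × 0.527 = 19942 ⇒ total 29858
Band 2: 53774 × 0.948 = 50978
Band 3: 37560 × 0.94 = 35306
Band 4: 37840 × 0.942 = 35645
Band 5: 77244 × 0.932 = 71991
Net migration: Band 2 − 360 → 50618; Band 3 + 240 → 35546
Giving 29858 / 50618 / 35546 / 35645 / 71991.
[period 3]
Births: 50618 × 0.264 = 13363  |  35546 × 0.527 = 18733 ⇒ total 32096
Band 2: 29858 × 0.948 = 28305
Band 3: 50618 × 0.94 = 47581
Band 4: 35546 × 0.942 = 33484
Band 5: 35645 × 0.932 = 33221
Net migration: Band 2 − 360 → 27945; Band 3 + 240 → 47821
Giving 32096 / 27945 / 47821 / 33484 / 33221.
[period 4]
Births: 27945 × 0.264 = 7377  |  47821 × 0.527 = 25202 ⇒ total 32579
Band 2: 32096 × 0.948 = 30427
Band 3: 27945 × 0.94 = 26268
Band 4: 47821 × 0.942 = 45047
Band 5: 33484 × 0.932 = 31207
Net migration: Band 2 − 360 → 30067; Band 3 + 240 → 26508
Giving 32579 / 30067 / 26508 / 45047 / 31207.

32579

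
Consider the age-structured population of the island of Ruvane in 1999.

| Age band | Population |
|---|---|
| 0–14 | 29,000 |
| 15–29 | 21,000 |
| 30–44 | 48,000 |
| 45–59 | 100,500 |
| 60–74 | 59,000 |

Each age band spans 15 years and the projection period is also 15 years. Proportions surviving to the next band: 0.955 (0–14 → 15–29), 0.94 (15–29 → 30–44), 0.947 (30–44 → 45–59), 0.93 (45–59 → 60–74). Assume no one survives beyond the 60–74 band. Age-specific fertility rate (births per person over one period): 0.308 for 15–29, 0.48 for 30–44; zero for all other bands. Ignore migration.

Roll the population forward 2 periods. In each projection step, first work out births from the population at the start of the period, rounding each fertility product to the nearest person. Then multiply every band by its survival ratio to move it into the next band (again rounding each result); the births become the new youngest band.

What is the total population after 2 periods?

133186

Numbering the groups 1..5 from youngest to oldest:
After projecting period 1:
Births: 21000 × 0.308 = 6468 ; 48000 × 0.48 = 23040 → total 29508
Group 2: 29000 × 0.955 = 27695
Group 3: 21000 × 0.94 = 19740
Group 4: 48000 × 0.947 = 45456
Group 5: 100500 × 0.93 = 93465
Population now: 0–14=29508, 15–29=27695, 30–44=19740, 45–59=45456, 60–74=93465
After projecting period 2:
Births: 27695 × 0.308 = 8530 ; 19740 × 0.48 = 9475 → total 18005
Group 2: 29508 × 0.955 = 28180
Group 3: 27695 × 0.94 = 26033
Group 4: 19740 × 0.947 = 18694
Group 5: 45456 × 0.93 = 42274
Population now: 0–14=18005, 15–29=28180, 30–44=26033, 45–59=18694, 60–74=42274
Total after period 2: 18005 + 28180 + 26033 + 18694 + 42274 = 133186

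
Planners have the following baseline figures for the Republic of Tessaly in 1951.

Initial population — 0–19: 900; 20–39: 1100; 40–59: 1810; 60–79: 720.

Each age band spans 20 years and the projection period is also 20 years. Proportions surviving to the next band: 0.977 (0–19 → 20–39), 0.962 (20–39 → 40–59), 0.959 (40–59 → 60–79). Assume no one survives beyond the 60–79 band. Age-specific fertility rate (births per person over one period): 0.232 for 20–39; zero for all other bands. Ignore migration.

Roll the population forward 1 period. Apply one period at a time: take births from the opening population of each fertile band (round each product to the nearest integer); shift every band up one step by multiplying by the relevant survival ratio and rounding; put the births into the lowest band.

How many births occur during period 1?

255

Period 1.
Births: 1100 * 0.232 = 255
20–39: 900 * 0.977 = 879
40–59: 1100 * 0.962 = 1058
60–79: 1810 * 0.959 = 1736
Giving 255 / 879 / 1058 / 1736.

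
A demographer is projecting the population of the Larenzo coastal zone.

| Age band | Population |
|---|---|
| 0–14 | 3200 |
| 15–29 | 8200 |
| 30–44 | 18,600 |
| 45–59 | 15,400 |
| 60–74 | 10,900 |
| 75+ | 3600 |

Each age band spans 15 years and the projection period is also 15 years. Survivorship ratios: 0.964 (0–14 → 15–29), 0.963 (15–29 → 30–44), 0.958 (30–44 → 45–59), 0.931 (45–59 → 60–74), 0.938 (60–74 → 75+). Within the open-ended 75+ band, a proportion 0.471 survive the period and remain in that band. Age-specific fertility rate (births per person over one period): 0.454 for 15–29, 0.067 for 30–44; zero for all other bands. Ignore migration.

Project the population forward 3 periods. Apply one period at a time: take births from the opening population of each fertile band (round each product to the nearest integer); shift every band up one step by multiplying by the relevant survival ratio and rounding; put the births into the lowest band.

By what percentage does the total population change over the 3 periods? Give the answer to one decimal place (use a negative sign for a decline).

-27.8

Numbering the groups 1..6 from youngest to oldest:
Period 1:
Births: 8200 × 0.454 = 3723  |  18600 × 0.067 = 1246 — total 4969
Group 2: 3200 × 0.964 = 3085
Group 3: 8200 × 0.963 = 7897
Group 4: 18600 × 0.958 = 17819
Group 5: 15400 × 0.931 = 14337
Group 6: 10900 × 0.938 + 3600 × 0.471 = 10224 + 1696 = 11920
→ [4969, 3085, 7897, 17819, 14337, 11920]
Period 2:
Births: 3085 × 0.454 = 1401  |  7897 × 0.067 = 529 — total 1930
Group 2: 4969 × 0.964 = 4790
Group 3: 3085 × 0.963 = 2971
Group 4: 7897 × 0.958 = 7565
Group 5: 17819 × 0.931 = 16589
Group 6: 14337 × 0.938 + 11920 × 0.471 = 13448 + 5614 = 19062
→ [1930, 4790, 2971, 7565, 16589, 19062]
Period 3:
Births: 4790 × 0.454 = 2175  |  2971 × 0.067 = 199 — total 2374
Group 2: 1930 × 0.964 = 1861
Group 3: 4790 × 0.963 = 4613
Group 4: 2971 × 0.958 = 2846
Group 5: 7565 × 0.931 = 7043
Group 6: 16589 × 0.938 + 19062 × 0.471 = 15560 + 8978 = 24538
→ [2374, 1861, 4613, 2846, 7043, 24538]
Total: 59900 → 43275; change = -16625; percentage change = -27.8%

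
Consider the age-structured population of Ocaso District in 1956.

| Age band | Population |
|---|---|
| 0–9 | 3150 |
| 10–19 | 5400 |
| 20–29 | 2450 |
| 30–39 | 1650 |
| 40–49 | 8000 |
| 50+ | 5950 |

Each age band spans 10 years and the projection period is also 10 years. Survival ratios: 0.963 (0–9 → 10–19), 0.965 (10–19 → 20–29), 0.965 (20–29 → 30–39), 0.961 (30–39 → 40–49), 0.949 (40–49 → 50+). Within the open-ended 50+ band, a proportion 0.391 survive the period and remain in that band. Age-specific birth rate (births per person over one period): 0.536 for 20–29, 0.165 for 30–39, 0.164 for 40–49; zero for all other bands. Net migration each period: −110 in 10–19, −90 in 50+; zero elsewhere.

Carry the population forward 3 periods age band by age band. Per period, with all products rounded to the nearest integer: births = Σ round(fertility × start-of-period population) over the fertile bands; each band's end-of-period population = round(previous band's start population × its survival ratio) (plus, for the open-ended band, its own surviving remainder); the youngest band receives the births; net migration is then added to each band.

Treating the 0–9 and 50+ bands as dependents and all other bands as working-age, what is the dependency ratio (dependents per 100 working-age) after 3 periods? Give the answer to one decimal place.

Period 1.
Births: 2450 × 0.536 = 1313 ; 1650 × 0.165 = 272 ; 8000 × 0.164 = 1312 ⇒ total 2897
10–19: 3150 × 0.963 = 3033
20–29: 5400 × 0.965 = 5211
30–39: 2450 × 0.965 = 2364
40–49: 1650 × 0.961 = 1586
50+: 8000 × 0.949 + 5950 × 0.391 = 7592 + 2326 = 9918
Net migration: 10–19 − 110 → 2923; 50+ − 90 → 9828
→ [2897, 2923, 5211, 2364, 1586, 9828]
Period 2.
Births: 5211 × 0.536 = 2793 ; 2364 × 0.165 = 390 ; 1586 × 0.164 = 260 ⇒ total 3443
10–19: 2897 × 0.963 = 2790
20–29: 2923 × 0.965 = 2821
30–39: 5211 × 0.965 = 5029
40–49: 2364 × 0.961 = 2272
50+: 1586 × 0.949 + 9828 × 0.391 = 1505 + 3843 = 5348
Net migration: 10–19 − 110 → 2680; 50+ − 90 → 5258
→ [3443, 2680, 2821, 5029, 2272, 5258]
Period 3.
Births: 2821 × 0.536 = 1512 ; 5029 × 0.165 = 830 ; 2272 × 0.164 = 373 ⇒ total 2715
10–19: 3443 × 0.963 = 3316
20–29: 2680 × 0.965 = 2586
30–39: 2821 × 0.965 = 2722
40–49: 5029 × 0.961 = 4833
50+: 2272 × 0.949 + 5258 × 0.391 = 2156 + 2056 = 4212
Net migration: 10–19 − 110 → 3206; 50+ − 90 → 4122
→ [2715, 3206, 2586, 2722, 4833, 4122]
Dependents (band 0–9 + band 50+) = 2715 + 4122 = 6837; working-age = 13347; ratio = 6837/13347 × 100 = 51.2

51.2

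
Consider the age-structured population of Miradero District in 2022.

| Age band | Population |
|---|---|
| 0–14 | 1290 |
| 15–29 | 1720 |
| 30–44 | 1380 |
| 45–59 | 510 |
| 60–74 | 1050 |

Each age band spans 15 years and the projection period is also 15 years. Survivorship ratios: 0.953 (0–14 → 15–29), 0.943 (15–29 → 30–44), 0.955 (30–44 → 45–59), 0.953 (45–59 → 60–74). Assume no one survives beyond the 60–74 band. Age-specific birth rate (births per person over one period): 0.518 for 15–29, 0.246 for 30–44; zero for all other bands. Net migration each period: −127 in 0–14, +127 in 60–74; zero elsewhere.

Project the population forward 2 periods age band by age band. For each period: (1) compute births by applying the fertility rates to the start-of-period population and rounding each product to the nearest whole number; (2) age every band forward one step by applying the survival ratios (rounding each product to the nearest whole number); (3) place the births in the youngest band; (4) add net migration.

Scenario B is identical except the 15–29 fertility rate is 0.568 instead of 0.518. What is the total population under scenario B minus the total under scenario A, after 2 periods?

143

Let band 1 be 0–14 through band 5 = 60–74.
Period 1.
Births: 1720 × 0.518 = 891 ; 1380 × 0.246 = 339 → 1230
Band 2: 1290 × 0.953 = 1229
Band 3: 1720 × 0.943 = 1622
Band 4: 1380 × 0.955 = 1318
Band 5: 510 × 0.953 = 486
Net migration: Band 1 − 127 → 1103; Band 5 + 127 → 613
→ [1103, 1229, 1622, 1318, 613]
Period 2.
Births: 1229 × 0.518 = 637 ; 1622 × 0.246 = 399 → 1036
Band 2: 1103 × 0.953 = 1051
Band 3: 1229 × 0.943 = 1159
Band 4: 1622 × 0.955 = 1549
Band 5: 1318 × 0.953 = 1256
Net migration: Band 1 − 127 → 909; Band 5 + 127 → 1383
→ [909, 1051, 1159, 1549, 1383]
Scenario A total after 2 periods: 6051
Scenario B projection —
Period 1.
Births: 1720 × 0.568 = 977 ; 1380 × 0.246 = 339 → 1316
Band 2: 1290 × 0.953 = 1229
Band 3: 1720 × 0.943 = 1622
Band 4: 1380 × 0.955 = 1318
Band 5: 510 × 0.953 = 486
Net migration: Band 1 − 127 → 1189; Band 5 + 127 → 613
→ [1189, 1229, 1622, 1318, 613]
Period 2.
Births: 1229 × 0.568 = 698 ; 1622 × 0.246 = 399 → 1097
Band 2: 1189 × 0.953 = 1133
Band 3: 1229 × 0.943 = 1159
Band 4: 1622 × 0.955 = 1549
Band 5: 1318 × 0.953 = 1256
Net migration: Band 1 − 127 → 970; Band 5 + 127 → 1383
→ [970, 1133, 1159, 1549, 1383]
Scenario B total after 2 periods: 6194
Difference B − A = 6194 − 6051 = 143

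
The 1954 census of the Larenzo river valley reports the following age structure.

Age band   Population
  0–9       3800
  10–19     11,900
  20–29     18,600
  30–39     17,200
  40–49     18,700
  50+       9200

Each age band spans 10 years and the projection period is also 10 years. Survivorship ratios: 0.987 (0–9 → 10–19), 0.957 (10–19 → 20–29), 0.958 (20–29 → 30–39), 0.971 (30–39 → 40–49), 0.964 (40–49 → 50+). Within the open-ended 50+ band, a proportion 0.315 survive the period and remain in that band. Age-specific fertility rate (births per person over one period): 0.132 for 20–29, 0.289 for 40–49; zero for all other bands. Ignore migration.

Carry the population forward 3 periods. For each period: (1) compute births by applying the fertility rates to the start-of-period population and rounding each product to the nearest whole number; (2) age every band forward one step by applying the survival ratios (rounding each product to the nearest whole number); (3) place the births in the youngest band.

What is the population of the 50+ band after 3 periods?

23827

Period 1.
Births: 18600 × 0.132 = 2455, 18700 × 0.289 = 5404 ⇒ total 7859
10–19: 3800 × 0.987 = 3751
20–29: 11900 × 0.957 = 11388
30–39: 18600 × 0.958 = 17819
40–49: 17200 × 0.971 = 16701
50+: 18700 × 0.964 + 9200 × 0.315 = 18027 + 2898 = 20925
Population now: 0–9=7859, 10–19=3751, 20–29=11388, 30–39=17819, 40–49=16701, 50+=20925
Period 2.
Births: 11388 × 0.132 = 1503, 16701 × 0.289 = 4827 ⇒ total 6330
10–19: 7859 × 0.987 = 7757
20–29: 3751 × 0.957 = 3590
30–39: 11388 × 0.958 = 10910
40–49: 17819 × 0.971 = 17302
50+: 16701 × 0.964 + 20925 × 0.315 = 16100 + 6591 = 22691
Population now: 0–9=6330, 10–19=7757, 20–29=3590, 30–39=10910, 40–49=17302, 50+=22691
Period 3.
Births: 3590 × 0.132 = 474, 17302 × 0.289 = 5000 ⇒ total 5474
10–19: 6330 × 0.987 = 6248
20–29: 7757 × 0.957 = 7423
30–39: 3590 × 0.958 = 3439
40–49: 10910 × 0.971 = 10594
50+: 17302 × 0.964 + 22691 × 0.315 = 16679 + 7148 = 23827
Population now: 0–9=5474, 10–19=6248, 20–29=7423, 30–39=3439, 40–49=10594, 50+=23827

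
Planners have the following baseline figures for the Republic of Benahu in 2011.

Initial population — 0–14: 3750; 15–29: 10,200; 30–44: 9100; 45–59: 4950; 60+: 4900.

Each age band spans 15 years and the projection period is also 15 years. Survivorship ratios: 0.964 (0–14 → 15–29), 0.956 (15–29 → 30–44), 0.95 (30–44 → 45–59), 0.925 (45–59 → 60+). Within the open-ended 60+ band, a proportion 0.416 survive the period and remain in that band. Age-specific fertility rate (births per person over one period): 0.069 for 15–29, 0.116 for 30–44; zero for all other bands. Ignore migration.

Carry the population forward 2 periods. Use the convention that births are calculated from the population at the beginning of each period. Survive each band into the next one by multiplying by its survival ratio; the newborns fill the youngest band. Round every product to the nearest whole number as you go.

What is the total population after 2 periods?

Period 1:
Births: 10200 × 0.069 = 704 ; 9100 × 0.116 = 1056 → 1760
15–29: 3750 × 0.964 = 3615
30–44: 10200 × 0.956 = 9751
45–59: 9100 × 0.95 = 8645
60+: 4950 × 0.925 + 4900 × 0.416 = 4579 + 2038 = 6617
Giving 1760 / 3615 / 9751 / 8645 / 6617.
Period 2:
Births: 3615 × 0.069 = 249 ; 9751 × 0.116 = 1131 → 1380
15–29: 1760 × 0.964 = 1697
30–44: 3615 × 0.956 = 3456
45–59: 9751 × 0.95 = 9263
60+: 8645 × 0.925 + 6617 × 0.416 = 7997 + 2753 = 10750
Giving 1380 / 1697 / 3456 / 9263 / 10750.
Total after period 2: 1380 + 1697 + 3456 + 9263 + 10750 = 26546

26546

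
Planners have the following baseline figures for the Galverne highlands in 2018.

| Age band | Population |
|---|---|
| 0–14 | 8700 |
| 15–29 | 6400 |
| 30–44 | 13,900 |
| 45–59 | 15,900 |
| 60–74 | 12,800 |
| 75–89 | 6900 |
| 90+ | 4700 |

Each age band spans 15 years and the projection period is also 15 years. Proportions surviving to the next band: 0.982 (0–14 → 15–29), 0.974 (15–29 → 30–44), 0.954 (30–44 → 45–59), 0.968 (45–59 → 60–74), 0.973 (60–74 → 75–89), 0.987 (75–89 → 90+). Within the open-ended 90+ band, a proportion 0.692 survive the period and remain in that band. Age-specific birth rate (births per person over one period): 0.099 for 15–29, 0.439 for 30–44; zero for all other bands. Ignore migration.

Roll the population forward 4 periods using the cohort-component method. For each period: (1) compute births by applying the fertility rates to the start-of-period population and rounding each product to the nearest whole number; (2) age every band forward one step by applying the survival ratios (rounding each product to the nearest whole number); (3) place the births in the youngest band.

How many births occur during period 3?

4308

[period 1]
Births: 6400 * 0.099 = 634, 13900 * 0.439 = 6102 ⇒ total 6736
15–29: 8700 * 0.982 = 8543
30–44: 6400 * 0.974 = 6234
45–59: 13900 * 0.954 = 13261
60–74: 15900 * 0.968 = 15391
75–89: 12800 * 0.973 = 12454
90+: 6900 * 0.987 + 4700 * 0.692 = 6810 + 3252 = 10062
→ [6736, 8543, 6234, 13261, 15391, 12454, 10062]
[period 2]
Births: 8543 * 0.099 = 846, 6234 * 0.439 = 2737 ⇒ total 3583
15–29: 6736 * 0.982 = 6615
30–44: 8543 * 0.974 = 8321
45–59: 6234 * 0.954 = 5947
60–74: 13261 * 0.968 = 12837
75–89: 15391 * 0.973 = 14975
90+: 12454 * 0.987 + 10062 * 0.692 = 12292 + 6963 = 19255
→ [3583, 6615, 8321, 5947, 12837, 14975, 19255]
[period 3]
Births: 6615 * 0.099 = 655, 8321 * 0.439 = 3653 ⇒ total 4308
15–29: 3583 * 0.982 = 3519
30–44: 6615 * 0.974 = 6443
45–59: 8321 * 0.954 = 7938
60–74: 5947 * 0.968 = 5757
75–89: 12837 * 0.973 = 12490
90+: 14975 * 0.987 + 19255 * 0.692 = 14780 + 13324 = 28104
→ [4308, 3519, 6443, 7938, 5757, 12490, 28104]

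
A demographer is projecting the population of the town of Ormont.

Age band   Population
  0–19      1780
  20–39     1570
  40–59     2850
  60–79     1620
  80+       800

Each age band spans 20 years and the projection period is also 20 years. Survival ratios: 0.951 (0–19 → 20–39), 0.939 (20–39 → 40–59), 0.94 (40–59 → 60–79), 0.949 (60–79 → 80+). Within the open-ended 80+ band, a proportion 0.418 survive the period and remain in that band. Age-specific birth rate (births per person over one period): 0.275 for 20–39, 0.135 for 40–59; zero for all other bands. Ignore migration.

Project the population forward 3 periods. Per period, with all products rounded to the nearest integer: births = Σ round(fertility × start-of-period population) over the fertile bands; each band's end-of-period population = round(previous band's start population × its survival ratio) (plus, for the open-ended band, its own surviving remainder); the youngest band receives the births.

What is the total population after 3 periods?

After projecting period 1:
Births: 1570 × 0.275 = 432, 2850 × 0.135 = 385 → total 817
20–39: 1780 × 0.951 = 1693
40–59: 1570 × 0.939 = 1474
60–79: 2850 × 0.94 = 2679
80+: 1620 × 0.949 + 800 × 0.418 = 1537 + 334 = 1871
Population now: 0–19=817, 20–39=1693, 40–59=1474, 60–79=2679, 80+=1871
After projecting period 2:
Births: 1693 × 0.275 = 466, 1474 × 0.135 = 199 → total 665
20–39: 817 × 0.951 = 777
40–59: 1693 × 0.939 = 1590
60–79: 1474 × 0.94 = 1386
80+: 2679 × 0.949 + 1871 × 0.418 = 2542 + 782 = 3324
Population now: 0–19=665, 20–39=777, 40–59=1590, 60–79=1386, 80+=3324
After projecting period 3:
Births: 777 × 0.275 = 214, 1590 × 0.135 = 215 → total 429
20–39: 665 × 0.951 = 632
40–59: 777 × 0.939 = 730
60–79: 1590 × 0.94 = 1495
80+: 1386 × 0.949 + 3324 × 0.418 = 1315 + 1389 = 2704
Population now: 0–19=429, 20–39=632, 40–59=730, 60–79=1495, 80+=2704
Total after period 3: 429 + 632 + 730 + 1495 + 2704 = 5990

5990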